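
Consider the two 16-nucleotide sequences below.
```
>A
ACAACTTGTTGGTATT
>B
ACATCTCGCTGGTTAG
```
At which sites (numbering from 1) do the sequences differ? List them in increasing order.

4, 7, 9, 14, 15, 16

Differences at site 4 (A→T), site 7 (T→C), site 9 (T→C), site 14 (A→T), site 15 (T→A), site 16 (T→G).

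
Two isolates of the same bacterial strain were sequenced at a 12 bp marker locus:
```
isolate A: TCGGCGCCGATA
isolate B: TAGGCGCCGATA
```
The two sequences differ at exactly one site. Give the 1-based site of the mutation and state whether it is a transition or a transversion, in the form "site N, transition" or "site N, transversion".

site 2, transversion

The sequences differ only at site 2: C→A (pyrimidine→purine), a transversion.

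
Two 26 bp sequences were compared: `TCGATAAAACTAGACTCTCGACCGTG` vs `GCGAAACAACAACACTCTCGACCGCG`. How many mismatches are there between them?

Comparing position by position, 6 sites differ: 1 (T/G), 5 (T/A), 7 (A/C), 11 (T/A), 13 (G/C), 25 (T/C).

6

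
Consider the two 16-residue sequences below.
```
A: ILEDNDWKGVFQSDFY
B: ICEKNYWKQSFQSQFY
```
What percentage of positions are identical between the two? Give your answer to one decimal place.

62.5%

Mismatches at positions 2, 4, 6, 9, 10, 14 (1-based): 6 of 16.
Identical positions: 10/16 = 62.5% → 62.5%.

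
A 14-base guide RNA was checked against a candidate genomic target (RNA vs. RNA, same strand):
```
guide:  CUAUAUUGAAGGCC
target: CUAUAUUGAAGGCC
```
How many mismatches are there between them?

The two sequences are identical at every position.

0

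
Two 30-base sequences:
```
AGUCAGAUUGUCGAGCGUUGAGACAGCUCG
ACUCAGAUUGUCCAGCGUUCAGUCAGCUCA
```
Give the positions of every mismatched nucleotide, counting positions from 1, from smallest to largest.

Scanning 1-based: 2: G/C; 13: G/C; 20: G/C; 23: A/U; 30: G/A.

2, 13, 20, 23, 30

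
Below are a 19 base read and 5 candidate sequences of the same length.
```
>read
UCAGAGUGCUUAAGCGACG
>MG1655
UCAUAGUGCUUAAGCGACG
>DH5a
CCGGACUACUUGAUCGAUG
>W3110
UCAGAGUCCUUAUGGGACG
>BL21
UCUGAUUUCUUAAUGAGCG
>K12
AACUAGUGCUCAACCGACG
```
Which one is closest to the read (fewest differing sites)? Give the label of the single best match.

MG1655 differs at 1 site; DH5a differs at 7 sites; W3110 differs at 3 sites; BL21 differs at 7 sites; K12 differs at 6 sites. The closest is MG1655.

MG1655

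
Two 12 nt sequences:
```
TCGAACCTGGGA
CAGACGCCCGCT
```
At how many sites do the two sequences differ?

8

Comparing position by position, 8 sites differ: 1 (T/C), 2 (C/A), 5 (A/C), 6 (C/G), 8 (T/C), 9 (G/C), 11 (G/C), 12 (A/T).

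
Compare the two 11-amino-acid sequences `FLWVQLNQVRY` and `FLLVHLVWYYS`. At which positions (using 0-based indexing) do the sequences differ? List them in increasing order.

2, 4, 6, 7, 8, 9, 10

Differences at position 2 (W→L), position 4 (Q→H), position 6 (N→V), position 7 (Q→W), position 8 (V→Y), position 9 (R→Y), position 10 (Y→S).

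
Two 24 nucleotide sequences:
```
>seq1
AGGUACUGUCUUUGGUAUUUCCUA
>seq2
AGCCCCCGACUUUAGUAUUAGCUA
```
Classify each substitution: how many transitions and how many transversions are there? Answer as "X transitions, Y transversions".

Mismatches (1-based):
site 3: G→C (purine→pyrimidine, transversion)
site 4: U→C (pyrimidine→pyrimidine, transition)
site 5: A→C (purine→pyrimidine, transversion)
site 7: U→C (pyrimidine→pyrimidine, transition)
site 9: U→A (pyrimidine→purine, transversion)
site 14: G→A (purine→purine, transition)
site 20: U→A (pyrimidine→purine, transversion)
site 21: C→G (pyrimidine→purine, transversion)

3 transitions, 5 transversions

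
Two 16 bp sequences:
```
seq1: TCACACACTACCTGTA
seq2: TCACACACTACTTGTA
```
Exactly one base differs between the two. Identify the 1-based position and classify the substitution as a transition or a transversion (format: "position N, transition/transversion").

position 12, transition

The sequences differ only at position 12: C→T (pyrimidine→pyrimidine), a transition.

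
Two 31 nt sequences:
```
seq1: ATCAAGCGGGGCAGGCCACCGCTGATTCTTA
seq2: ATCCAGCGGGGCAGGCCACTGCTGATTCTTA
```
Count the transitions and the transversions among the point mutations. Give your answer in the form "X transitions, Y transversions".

1 transition, 1 transversion

Transitions (purine↔purine or pyrimidine↔pyrimidine): 20 C→T.
Transversions (purine↔pyrimidine): 4 A→C.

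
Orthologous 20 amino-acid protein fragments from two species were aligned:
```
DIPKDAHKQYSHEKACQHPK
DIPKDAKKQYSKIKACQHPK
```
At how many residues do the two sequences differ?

The sequences differ at residues 7, 12, 13 (1-based) — 3 in total.

3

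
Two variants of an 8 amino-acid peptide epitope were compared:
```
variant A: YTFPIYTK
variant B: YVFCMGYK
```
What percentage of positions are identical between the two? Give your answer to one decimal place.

37.5%

5 positions differ (2, 4, 5, 6, 7), so 3 of 8 match: 3/8 = 37.5%.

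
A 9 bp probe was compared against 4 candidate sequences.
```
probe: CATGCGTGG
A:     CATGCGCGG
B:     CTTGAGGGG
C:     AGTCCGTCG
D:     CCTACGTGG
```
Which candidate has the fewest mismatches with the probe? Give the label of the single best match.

A

Hamming distances to probe — A: 1; B: 3; C: 4; D: 2.
Smallest is A with 1 mismatch.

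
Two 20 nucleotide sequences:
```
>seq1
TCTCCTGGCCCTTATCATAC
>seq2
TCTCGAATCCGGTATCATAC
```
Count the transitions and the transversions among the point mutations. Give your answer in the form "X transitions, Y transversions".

Mismatches (1-based):
position 5: C→G (pyrimidine→purine, transversion)
position 6: T→A (pyrimidine→purine, transversion)
position 7: G→A (purine→purine, transition)
position 8: G→T (purine→pyrimidine, transversion)
position 11: C→G (pyrimidine→purine, transversion)
position 12: T→G (pyrimidine→purine, transversion)

1 transition, 5 transversions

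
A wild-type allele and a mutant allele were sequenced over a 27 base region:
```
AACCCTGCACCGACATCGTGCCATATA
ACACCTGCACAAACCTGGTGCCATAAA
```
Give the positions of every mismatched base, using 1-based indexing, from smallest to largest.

2, 3, 11, 12, 15, 17, 26

Differences at position 2 (A→C), position 3 (C→A), position 11 (C→A), position 12 (G→A), position 15 (A→C), position 17 (C→G), position 26 (T→A).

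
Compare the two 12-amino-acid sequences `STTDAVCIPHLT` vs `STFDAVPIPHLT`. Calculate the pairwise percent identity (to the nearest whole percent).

83%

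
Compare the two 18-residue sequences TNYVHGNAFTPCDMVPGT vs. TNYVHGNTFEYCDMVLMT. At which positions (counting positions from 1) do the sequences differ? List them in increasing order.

8, 10, 11, 16, 17

Scanning 1-based: 8: A/T; 10: T/E; 11: P/Y; 16: P/L; 17: G/M.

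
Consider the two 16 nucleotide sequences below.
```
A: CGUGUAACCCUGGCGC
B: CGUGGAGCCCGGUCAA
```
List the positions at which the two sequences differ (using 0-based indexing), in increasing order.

4, 6, 10, 12, 14, 15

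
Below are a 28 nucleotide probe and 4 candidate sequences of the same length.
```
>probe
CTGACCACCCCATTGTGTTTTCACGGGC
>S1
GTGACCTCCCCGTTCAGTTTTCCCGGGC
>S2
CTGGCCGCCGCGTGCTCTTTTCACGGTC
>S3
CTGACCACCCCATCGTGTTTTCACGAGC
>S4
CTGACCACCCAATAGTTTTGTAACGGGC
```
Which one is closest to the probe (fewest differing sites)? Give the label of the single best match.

S3

Hamming distances to probe — S1: 6; S2: 8; S3: 2; S4: 5.
Smallest is S3 with 2 mismatches.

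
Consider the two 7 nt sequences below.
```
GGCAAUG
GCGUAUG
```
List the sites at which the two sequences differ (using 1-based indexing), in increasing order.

2, 3, 4

Differences at site 2 (G→C), site 3 (C→G), site 4 (A→U).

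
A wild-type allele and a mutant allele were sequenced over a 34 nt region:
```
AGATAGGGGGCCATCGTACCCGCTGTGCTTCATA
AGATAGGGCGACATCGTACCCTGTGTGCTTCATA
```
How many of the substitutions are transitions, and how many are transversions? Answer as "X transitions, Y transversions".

0 transitions, 4 transversions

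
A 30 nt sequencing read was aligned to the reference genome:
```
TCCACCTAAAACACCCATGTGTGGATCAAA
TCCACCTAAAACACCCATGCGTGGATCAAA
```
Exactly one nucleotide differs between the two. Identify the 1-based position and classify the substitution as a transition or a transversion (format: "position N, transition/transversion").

The sequences differ only at position 20: T→C (pyrimidine→pyrimidine), a transition.

position 20, transition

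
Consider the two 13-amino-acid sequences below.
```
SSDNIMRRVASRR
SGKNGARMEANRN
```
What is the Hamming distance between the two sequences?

8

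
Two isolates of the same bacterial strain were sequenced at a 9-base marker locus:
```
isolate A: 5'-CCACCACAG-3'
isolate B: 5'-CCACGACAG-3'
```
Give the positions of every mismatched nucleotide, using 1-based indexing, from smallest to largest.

Scanning 1-based: 5: C/G.

5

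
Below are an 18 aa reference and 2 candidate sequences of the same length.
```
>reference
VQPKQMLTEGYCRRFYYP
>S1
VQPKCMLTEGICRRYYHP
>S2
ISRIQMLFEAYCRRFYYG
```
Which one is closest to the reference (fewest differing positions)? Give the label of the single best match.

S1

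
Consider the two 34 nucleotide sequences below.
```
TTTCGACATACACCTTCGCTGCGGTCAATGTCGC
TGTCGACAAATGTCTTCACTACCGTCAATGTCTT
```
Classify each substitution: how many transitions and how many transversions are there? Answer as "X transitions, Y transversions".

6 transitions, 4 transversions

Mismatches (1-based):
site 2: T→G (pyrimidine→purine, transversion)
site 9: T→A (pyrimidine→purine, transversion)
site 11: C→T (pyrimidine→pyrimidine, transition)
site 12: A→G (purine→purine, transition)
site 13: C→T (pyrimidine→pyrimidine, transition)
site 18: G→A (purine→purine, transition)
site 21: G→A (purine→purine, transition)
site 23: G→C (purine→pyrimidine, transversion)
site 33: G→T (purine→pyrimidine, transversion)
site 34: C→T (pyrimidine→pyrimidine, transition)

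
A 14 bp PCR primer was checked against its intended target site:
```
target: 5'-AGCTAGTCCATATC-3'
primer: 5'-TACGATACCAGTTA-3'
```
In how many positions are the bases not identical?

8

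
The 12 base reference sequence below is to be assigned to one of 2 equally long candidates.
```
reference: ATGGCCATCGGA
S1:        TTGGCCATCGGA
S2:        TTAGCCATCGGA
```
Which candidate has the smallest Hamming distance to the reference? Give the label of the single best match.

S1 differs at 1 position; S2 differs at 2 positions. The closest is S1.

S1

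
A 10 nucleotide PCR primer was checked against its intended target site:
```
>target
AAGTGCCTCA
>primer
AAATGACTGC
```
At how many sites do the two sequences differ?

4

Mismatches (1-based): site 3: G→A; site 6: C→A; site 9: C→G; site 10: A→C.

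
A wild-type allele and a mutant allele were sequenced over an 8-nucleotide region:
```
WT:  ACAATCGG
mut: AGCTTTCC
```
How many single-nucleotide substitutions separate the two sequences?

Comparing position by position, 6 positions differ: 2 (C/G), 3 (A/C), 4 (A/T), 6 (C/T), 7 (G/C), 8 (G/C).

6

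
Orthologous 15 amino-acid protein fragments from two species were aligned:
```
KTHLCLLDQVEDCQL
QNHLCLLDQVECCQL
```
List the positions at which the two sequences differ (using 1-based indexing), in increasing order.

1, 2, 12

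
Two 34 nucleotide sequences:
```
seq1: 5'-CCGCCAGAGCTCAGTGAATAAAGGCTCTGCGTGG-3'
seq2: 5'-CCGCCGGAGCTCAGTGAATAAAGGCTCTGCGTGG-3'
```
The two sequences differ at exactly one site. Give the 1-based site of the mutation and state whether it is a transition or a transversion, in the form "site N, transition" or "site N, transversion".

site 6, transition

Site 6 changes A→G. A is a purine and G is a purine, so this is a transition.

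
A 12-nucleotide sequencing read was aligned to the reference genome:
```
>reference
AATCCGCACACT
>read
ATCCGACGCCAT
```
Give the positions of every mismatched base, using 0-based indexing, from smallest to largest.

1, 2, 4, 5, 7, 9, 10

Scanning 0-based: 1: A/T; 2: T/C; 4: C/G; 5: G/A; 7: A/G; 9: A/C; 10: C/A.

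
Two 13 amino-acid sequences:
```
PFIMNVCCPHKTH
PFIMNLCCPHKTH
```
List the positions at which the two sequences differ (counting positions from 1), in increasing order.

Differences at position 6 (V→L).

6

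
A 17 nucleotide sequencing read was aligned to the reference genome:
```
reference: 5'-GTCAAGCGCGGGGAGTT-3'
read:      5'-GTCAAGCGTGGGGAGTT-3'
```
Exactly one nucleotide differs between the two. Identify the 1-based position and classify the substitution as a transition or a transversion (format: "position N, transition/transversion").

Position 9 changes C→T. C is a pyrimidine and T is a pyrimidine, so this is a transition.

position 9, transition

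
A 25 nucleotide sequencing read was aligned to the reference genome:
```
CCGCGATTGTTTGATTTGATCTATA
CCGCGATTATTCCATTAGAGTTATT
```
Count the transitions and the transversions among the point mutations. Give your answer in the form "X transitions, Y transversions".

3 transitions, 4 transversions

Mismatches (1-based):
position 9: G→A (purine→purine, transition)
position 12: T→C (pyrimidine→pyrimidine, transition)
position 13: G→C (purine→pyrimidine, transversion)
position 17: T→A (pyrimidine→purine, transversion)
position 20: T→G (pyrimidine→purine, transversion)
position 21: C→T (pyrimidine→pyrimidine, transition)
position 25: A→T (purine→pyrimidine, transversion)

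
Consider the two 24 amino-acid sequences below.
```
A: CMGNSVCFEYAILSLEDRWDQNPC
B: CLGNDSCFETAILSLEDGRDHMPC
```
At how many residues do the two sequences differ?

8

Comparing position by position, 8 residues differ: 2 (M/L), 5 (S/D), 6 (V/S), 10 (Y/T), 18 (R/G), 19 (W/R), 21 (Q/H), 22 (N/M).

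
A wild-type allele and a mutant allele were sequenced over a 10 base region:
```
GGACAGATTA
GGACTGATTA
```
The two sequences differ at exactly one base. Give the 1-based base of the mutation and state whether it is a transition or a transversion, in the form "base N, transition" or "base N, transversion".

The sequences differ only at base 5: A→T (purine→pyrimidine), a transversion.

base 5, transversion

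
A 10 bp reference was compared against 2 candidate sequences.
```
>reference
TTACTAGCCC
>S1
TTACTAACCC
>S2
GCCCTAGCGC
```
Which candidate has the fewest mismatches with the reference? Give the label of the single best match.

S1

S1 differs at 1 position; S2 differs at 4 positions. The closest is S1.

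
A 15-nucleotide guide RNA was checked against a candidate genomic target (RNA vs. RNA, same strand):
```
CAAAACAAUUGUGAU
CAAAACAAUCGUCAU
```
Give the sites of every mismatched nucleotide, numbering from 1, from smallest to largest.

Scanning 1-based: 10: U/C; 13: G/C.

10, 13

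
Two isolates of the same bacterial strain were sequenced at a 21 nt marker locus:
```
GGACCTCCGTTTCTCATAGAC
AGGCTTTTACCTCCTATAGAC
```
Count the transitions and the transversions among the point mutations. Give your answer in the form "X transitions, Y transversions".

Mismatches (1-based):
position 1: G→A (purine→purine, transition)
position 3: A→G (purine→purine, transition)
position 5: C→T (pyrimidine→pyrimidine, transition)
position 7: C→T (pyrimidine→pyrimidine, transition)
position 8: C→T (pyrimidine→pyrimidine, transition)
position 9: G→A (purine→purine, transition)
position 10: T→C (pyrimidine→pyrimidine, transition)
position 11: T→C (pyrimidine→pyrimidine, transition)
position 14: T→C (pyrimidine→pyrimidine, transition)
position 15: C→T (pyrimidine→pyrimidine, transition)

10 transitions, 0 transversions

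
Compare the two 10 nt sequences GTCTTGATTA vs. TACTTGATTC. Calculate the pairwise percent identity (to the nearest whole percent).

70%

3 positions differ (1, 2, 10), so 7 of 10 match: 7/10 = 70%.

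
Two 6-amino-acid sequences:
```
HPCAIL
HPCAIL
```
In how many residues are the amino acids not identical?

0

No positions differ; the sequences are identical.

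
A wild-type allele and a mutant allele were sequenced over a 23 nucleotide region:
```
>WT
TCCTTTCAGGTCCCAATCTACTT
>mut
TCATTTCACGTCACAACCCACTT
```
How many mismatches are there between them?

The sequences differ at sites 3, 9, 13, 17, 19 (1-based) — 5 in total.

5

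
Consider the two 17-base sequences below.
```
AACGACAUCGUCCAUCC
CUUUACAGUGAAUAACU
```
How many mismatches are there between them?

11

Comparing position by position, 11 bases differ: 1 (A/C), 2 (A/U), 3 (C/U), 4 (G/U), 8 (U/G), 9 (C/U), 11 (U/A), 12 (C/A), 13 (C/U), 15 (U/A), 17 (C/U).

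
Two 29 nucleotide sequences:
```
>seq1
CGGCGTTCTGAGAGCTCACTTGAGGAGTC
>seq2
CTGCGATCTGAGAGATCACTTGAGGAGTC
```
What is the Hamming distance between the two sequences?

Mismatches (1-based): base 2: G→T; base 6: T→A; base 15: C→A.

3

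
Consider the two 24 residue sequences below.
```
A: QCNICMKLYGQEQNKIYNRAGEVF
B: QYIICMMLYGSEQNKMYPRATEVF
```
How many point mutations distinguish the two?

Mismatches (1-based): position 2: C→Y; position 3: N→I; position 7: K→M; position 11: Q→S; position 16: I→M; position 18: N→P; position 21: G→T.

7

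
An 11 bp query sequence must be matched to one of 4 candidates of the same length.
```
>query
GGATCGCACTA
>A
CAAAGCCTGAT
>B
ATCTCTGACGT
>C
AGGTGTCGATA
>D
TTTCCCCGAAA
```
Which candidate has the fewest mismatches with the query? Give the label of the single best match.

Hamming distances to query — A: 9; B: 7; C: 6; D: 8.
Smallest is C with 6 mismatches.

C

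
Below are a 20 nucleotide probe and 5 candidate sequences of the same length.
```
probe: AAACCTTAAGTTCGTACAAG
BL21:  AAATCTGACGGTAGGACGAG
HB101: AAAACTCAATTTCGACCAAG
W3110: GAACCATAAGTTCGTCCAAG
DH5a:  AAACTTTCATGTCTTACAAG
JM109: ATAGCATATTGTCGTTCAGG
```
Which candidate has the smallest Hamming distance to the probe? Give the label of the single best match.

BL21 differs at 7 sites; HB101 differs at 5 sites; W3110 differs at 3 sites; DH5a differs at 5 sites; JM109 differs at 8 sites. The closest is W3110.

W3110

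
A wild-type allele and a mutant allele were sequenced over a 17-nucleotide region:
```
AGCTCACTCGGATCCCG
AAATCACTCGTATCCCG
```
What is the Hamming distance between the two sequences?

3

Mismatches (1-based): site 2: G→A; site 3: C→A; site 11: G→T.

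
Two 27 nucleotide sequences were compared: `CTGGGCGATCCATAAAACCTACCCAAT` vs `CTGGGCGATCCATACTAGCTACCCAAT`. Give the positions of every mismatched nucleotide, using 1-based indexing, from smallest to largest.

15, 16, 18

Scanning 1-based: 15: A/C; 16: A/T; 18: C/G.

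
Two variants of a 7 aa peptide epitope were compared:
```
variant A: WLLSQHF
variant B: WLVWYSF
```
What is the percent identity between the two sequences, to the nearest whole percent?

43%

4 positions differ (3, 4, 5, 6), so 3 of 7 match: 3/7 = 42.86%.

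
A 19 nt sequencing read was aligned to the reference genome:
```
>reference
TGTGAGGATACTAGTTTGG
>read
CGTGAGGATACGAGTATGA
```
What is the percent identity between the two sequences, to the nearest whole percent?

79%

Mismatches at positions 1, 12, 16, 19 (1-based): 4 of 19.
Identical positions: 15/19 = 78.95% → 79%.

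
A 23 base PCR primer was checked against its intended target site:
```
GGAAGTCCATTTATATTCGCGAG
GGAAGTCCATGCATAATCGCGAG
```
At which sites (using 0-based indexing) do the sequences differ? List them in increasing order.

Scanning 0-based: 10: T/G; 11: T/C; 15: T/A.

10, 11, 15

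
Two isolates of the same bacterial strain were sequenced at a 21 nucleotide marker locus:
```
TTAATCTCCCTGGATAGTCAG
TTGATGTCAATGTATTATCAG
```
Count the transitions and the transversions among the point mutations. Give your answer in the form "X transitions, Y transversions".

Transitions (purine↔purine or pyrimidine↔pyrimidine): 3 A→G, 17 G→A.
Transversions (purine↔pyrimidine): 6 C→G, 9 C→A, 10 C→A, 13 G→T, 16 A→T.

2 transitions, 5 transversions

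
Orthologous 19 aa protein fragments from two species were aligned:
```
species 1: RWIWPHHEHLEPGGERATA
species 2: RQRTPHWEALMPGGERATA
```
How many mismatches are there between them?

6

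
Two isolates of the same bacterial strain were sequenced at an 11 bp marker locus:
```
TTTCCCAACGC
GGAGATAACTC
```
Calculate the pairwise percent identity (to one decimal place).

36.4%

7 positions differ (1, 2, 3, 4, 5, 6, 10), so 4 of 11 match: 4/11 = 36.36%.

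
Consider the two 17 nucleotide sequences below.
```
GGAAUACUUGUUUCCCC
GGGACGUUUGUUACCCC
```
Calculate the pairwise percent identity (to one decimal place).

5 positions differ (3, 5, 6, 7, 13), so 12 of 17 match: 12/17 = 70.59%.

70.6%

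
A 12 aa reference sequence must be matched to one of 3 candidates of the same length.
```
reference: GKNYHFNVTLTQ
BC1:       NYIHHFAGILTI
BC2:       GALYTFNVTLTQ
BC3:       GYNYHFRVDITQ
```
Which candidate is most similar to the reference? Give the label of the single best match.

Hamming distances to reference — BC1: 8; BC2: 3; BC3: 4.
Smallest is BC2 with 3 mismatches.

BC2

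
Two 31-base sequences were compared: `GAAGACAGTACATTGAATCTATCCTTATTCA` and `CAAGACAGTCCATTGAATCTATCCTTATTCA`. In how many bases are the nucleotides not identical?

Comparing position by position, 2 bases differ: 1 (G/C), 10 (A/C).

2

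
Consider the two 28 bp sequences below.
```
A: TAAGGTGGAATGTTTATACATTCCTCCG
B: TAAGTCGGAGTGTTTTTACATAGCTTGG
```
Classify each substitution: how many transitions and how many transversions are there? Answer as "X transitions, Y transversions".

Transitions (purine↔purine or pyrimidine↔pyrimidine): 6 T→C, 10 A→G, 26 C→T.
Transversions (purine↔pyrimidine): 5 G→T, 16 A→T, 22 T→A, 23 C→G, 27 C→G.

3 transitions, 5 transversions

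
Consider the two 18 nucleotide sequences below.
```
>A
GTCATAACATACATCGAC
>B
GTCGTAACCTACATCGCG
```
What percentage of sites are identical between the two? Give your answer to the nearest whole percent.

Mismatches at positions 4, 9, 17, 18 (1-based): 4 of 18.
Identical positions: 14/18 = 77.78% → 78%.

78%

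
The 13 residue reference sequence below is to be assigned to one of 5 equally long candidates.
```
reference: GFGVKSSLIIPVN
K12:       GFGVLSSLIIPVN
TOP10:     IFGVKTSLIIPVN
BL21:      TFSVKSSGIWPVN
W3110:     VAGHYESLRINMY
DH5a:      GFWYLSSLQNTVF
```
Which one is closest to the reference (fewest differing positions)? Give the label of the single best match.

K12 differs at 1 position; TOP10 differs at 2 positions; BL21 differs at 4 positions; W3110 differs at 9 positions; DH5a differs at 7 positions. The closest is K12.

K12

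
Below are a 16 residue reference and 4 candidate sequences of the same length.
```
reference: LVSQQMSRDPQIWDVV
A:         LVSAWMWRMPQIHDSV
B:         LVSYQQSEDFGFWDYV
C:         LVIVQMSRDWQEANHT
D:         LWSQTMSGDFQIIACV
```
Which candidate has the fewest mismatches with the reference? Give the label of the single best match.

A differs at 6 residues; B differs at 7 residues; C differs at 8 residues; D differs at 7 residues. The closest is A.

A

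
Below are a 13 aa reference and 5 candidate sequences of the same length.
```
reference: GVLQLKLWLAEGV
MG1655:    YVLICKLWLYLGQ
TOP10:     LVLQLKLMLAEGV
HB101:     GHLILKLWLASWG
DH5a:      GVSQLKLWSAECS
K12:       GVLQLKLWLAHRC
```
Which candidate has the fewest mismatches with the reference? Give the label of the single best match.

Hamming distances to reference — MG1655: 6; TOP10: 2; HB101: 5; DH5a: 4; K12: 3.
Smallest is TOP10 with 2 mismatches.

TOP10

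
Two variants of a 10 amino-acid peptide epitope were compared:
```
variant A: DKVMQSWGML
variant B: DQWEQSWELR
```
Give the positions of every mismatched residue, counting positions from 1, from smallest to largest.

Differences at position 2 (K→Q), position 3 (V→W), position 4 (M→E), position 8 (G→E), position 9 (M→L), position 10 (L→R).

2, 3, 4, 8, 9, 10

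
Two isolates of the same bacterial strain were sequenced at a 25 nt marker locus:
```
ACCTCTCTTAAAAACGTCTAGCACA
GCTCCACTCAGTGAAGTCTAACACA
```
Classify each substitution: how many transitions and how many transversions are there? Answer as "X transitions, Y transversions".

7 transitions, 3 transversions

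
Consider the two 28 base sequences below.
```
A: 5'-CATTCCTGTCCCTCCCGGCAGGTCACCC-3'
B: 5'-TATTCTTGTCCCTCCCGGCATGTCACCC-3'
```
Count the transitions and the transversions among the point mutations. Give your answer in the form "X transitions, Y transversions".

2 transitions, 1 transversion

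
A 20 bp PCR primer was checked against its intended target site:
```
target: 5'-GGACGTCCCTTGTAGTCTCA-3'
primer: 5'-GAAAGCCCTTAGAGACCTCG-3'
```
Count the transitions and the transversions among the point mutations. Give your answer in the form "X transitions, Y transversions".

7 transitions, 3 transversions

Transitions (purine↔purine or pyrimidine↔pyrimidine): 2 G→A, 6 T→C, 9 C→T, 14 A→G, 15 G→A, 16 T→C, 20 A→G.
Transversions (purine↔pyrimidine): 4 C→A, 11 T→A, 13 T→A.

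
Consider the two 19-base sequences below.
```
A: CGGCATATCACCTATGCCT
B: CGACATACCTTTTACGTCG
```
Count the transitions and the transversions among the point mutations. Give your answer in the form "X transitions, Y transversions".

Mismatches (1-based):
base 3: G→A (purine→purine, transition)
base 8: T→C (pyrimidine→pyrimidine, transition)
base 10: A→T (purine→pyrimidine, transversion)
base 11: C→T (pyrimidine→pyrimidine, transition)
base 12: C→T (pyrimidine→pyrimidine, transition)
base 15: T→C (pyrimidine→pyrimidine, transition)
base 17: C→T (pyrimidine→pyrimidine, transition)
base 19: T→G (pyrimidine→purine, transversion)

6 transitions, 2 transversions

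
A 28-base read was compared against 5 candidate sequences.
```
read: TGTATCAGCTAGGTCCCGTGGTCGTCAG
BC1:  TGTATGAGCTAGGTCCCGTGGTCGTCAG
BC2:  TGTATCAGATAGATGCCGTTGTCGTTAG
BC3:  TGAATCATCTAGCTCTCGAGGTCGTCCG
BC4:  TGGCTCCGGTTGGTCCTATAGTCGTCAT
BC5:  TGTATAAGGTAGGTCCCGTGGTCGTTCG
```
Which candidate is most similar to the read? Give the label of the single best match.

BC1

BC1 differs at 1 base; BC2 differs at 5 bases; BC3 differs at 6 bases; BC4 differs at 9 bases; BC5 differs at 4 bases. The closest is BC1.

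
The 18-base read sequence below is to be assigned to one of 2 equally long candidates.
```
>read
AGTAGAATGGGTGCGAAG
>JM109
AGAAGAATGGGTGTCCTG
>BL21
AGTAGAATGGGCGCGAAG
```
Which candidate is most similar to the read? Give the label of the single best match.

BL21

Hamming distances to read — JM109: 5; BL21: 1.
Smallest is BL21 with 1 mismatch.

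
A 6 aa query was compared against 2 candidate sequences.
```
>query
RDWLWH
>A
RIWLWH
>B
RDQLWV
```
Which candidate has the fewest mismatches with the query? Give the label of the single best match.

Hamming distances to query — A: 1; B: 2.
Smallest is A with 1 mismatch.

A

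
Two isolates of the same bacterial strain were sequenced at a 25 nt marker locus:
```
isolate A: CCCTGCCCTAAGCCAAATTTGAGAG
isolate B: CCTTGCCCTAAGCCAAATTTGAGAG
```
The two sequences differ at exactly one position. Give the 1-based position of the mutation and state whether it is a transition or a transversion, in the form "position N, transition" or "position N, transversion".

Position 3 changes C→T. C is a pyrimidine and T is a pyrimidine, so this is a transition.

position 3, transition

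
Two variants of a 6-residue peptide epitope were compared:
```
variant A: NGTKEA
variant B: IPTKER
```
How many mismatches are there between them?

3

The sequences differ at residues 1, 2, 6 (1-based) — 3 in total.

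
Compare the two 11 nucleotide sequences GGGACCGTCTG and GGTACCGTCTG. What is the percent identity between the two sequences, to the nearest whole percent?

1 position differs (3), so 10 of 11 match: 10/11 = 90.91%.

91%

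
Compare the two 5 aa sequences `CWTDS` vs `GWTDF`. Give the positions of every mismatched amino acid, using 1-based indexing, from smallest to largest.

1, 5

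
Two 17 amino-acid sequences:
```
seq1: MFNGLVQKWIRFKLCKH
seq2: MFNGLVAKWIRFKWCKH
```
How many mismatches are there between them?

2

Mismatches (1-based): position 7: Q→A; position 14: L→W.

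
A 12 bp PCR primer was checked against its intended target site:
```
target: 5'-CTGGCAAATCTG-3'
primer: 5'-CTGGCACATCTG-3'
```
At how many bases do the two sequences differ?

Mismatches (1-based): base 7: A→C.

1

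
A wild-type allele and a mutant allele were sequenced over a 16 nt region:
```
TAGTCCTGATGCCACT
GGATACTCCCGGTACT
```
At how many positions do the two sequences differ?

Comparing position by position, 9 positions differ: 1 (T/G), 2 (A/G), 3 (G/A), 5 (C/A), 8 (G/C), 9 (A/C), 10 (T/C), 12 (C/G), 13 (C/T).

9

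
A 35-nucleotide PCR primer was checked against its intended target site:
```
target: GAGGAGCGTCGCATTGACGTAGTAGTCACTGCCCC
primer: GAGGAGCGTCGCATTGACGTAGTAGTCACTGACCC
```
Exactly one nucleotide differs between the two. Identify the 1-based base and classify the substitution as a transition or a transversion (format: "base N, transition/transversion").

base 32, transversion

The sequences differ only at base 32: C→A (pyrimidine→purine), a transversion.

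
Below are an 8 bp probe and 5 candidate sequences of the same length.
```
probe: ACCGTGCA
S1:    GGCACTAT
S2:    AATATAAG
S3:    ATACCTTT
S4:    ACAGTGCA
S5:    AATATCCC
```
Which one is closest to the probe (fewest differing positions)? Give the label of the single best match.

S4

S1 differs at 7 positions; S2 differs at 6 positions; S3 differs at 7 positions; S4 differs at 1 position; S5 differs at 5 positions. The closest is S4.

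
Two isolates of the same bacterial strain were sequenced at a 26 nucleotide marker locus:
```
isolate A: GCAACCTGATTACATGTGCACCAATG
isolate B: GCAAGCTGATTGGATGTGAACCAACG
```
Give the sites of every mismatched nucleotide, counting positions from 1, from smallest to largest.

5, 12, 13, 19, 25

Differences at site 5 (C→G), site 12 (A→G), site 13 (C→G), site 19 (C→A), site 25 (T→C).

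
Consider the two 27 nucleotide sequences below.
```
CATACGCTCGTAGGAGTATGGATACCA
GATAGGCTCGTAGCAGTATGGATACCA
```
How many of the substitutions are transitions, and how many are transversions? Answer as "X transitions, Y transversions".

0 transitions, 3 transversions

Mismatches (1-based):
site 1: C→G (pyrimidine→purine, transversion)
site 5: C→G (pyrimidine→purine, transversion)
site 14: G→C (purine→pyrimidine, transversion)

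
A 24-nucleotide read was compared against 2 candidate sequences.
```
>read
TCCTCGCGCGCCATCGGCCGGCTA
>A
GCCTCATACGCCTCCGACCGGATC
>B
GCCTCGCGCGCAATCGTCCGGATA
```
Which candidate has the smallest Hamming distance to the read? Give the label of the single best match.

A differs at 9 bases; B differs at 4 bases. The closest is B.

B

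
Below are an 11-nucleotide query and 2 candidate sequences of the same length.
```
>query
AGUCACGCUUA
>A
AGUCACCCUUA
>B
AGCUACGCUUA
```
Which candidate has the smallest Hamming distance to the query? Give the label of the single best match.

A

A differs at 1 position; B differs at 2 positions. The closest is A.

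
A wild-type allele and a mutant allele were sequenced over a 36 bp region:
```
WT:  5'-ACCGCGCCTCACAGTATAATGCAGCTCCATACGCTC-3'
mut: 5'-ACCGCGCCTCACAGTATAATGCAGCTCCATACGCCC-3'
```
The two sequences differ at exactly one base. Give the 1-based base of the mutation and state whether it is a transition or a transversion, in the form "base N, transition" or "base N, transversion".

base 35, transition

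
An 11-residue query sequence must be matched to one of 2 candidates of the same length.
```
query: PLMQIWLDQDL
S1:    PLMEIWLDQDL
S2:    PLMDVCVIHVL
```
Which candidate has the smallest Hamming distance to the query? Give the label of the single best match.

S1

S1 differs at 1 position; S2 differs at 7 positions. The closest is S1.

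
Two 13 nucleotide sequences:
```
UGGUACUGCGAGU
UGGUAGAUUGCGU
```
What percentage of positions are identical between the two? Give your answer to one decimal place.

61.5%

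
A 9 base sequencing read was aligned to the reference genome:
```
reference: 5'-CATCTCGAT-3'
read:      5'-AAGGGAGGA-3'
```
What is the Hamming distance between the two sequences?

7

Mismatches (1-based): site 1: C→A; site 3: T→G; site 4: C→G; site 5: T→G; site 6: C→A; site 8: A→G; site 9: T→A.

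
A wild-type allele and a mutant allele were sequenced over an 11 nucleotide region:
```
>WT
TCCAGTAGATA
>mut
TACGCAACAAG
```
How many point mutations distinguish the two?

Mismatches (1-based): position 2: C→A; position 4: A→G; position 5: G→C; position 6: T→A; position 8: G→C; position 10: T→A; position 11: A→G.

7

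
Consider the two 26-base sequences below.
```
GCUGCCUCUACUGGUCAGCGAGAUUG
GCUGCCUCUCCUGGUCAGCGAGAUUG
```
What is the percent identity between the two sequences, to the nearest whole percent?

96%

1 position differs (10), so 25 of 26 match: 25/26 = 96.15%.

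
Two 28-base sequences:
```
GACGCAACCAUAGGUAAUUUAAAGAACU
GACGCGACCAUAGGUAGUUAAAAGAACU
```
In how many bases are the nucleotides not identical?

The sequences differ at bases 6, 17, 20 (1-based) — 3 in total.

3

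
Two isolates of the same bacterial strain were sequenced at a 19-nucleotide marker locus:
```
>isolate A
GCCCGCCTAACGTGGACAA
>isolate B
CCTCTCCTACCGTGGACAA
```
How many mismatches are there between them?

4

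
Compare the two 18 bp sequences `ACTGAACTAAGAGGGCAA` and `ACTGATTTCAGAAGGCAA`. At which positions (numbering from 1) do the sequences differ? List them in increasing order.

Differences at position 6 (A→T), position 7 (C→T), position 9 (A→C), position 13 (G→A).

6, 7, 9, 13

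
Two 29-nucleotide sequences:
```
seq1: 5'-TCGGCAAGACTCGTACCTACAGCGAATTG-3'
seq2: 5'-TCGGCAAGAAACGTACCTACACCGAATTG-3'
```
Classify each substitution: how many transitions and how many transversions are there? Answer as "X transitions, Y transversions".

0 transitions, 3 transversions

Mismatches (1-based):
position 10: C→A (pyrimidine→purine, transversion)
position 11: T→A (pyrimidine→purine, transversion)
position 22: G→C (purine→pyrimidine, transversion)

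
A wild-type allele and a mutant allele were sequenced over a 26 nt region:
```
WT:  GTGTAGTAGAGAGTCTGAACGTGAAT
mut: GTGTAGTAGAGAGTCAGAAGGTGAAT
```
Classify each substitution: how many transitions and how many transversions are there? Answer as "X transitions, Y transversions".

0 transitions, 2 transversions

Transitions (purine↔purine or pyrimidine↔pyrimidine): none.
Transversions (purine↔pyrimidine): 16 T→A, 20 C→G.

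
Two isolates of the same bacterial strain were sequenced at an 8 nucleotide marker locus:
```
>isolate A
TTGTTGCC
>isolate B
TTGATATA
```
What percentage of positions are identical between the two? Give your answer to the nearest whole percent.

50%

4 positions differ (4, 6, 7, 8), so 4 of 8 match: 4/8 = 50%.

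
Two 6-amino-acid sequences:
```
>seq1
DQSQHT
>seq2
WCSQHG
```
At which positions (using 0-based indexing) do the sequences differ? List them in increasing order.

Scanning 0-based: 0: D/W; 1: Q/C; 5: T/G.

0, 1, 5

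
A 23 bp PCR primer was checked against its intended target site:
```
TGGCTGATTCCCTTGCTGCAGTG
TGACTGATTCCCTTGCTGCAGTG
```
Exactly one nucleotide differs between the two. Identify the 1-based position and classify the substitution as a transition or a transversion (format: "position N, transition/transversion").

position 3, transition

Position 3 changes G→A. G is a purine and A is a purine, so this is a transition.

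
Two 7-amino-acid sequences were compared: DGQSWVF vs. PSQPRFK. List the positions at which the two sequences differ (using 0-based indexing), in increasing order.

0, 1, 3, 4, 5, 6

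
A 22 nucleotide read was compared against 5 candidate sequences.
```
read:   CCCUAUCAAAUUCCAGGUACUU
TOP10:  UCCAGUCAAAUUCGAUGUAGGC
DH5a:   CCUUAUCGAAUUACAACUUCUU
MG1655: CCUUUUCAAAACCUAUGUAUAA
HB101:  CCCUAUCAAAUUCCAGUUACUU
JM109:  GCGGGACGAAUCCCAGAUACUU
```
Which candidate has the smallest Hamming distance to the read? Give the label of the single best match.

Hamming distances to read — TOP10: 8; DH5a: 6; MG1655: 9; HB101: 1; JM109: 8.
Smallest is HB101 with 1 mismatch.

HB101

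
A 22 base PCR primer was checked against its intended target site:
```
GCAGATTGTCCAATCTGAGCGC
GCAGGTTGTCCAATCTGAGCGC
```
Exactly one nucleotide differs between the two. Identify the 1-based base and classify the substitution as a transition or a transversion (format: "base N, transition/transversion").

base 5, transition

The sequences differ only at base 5: A→G (purine→purine), a transition.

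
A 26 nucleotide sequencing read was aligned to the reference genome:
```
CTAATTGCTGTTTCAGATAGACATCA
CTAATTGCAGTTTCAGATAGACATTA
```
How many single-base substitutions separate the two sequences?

Mismatches (1-based): base 9: T→A; base 25: C→T.

2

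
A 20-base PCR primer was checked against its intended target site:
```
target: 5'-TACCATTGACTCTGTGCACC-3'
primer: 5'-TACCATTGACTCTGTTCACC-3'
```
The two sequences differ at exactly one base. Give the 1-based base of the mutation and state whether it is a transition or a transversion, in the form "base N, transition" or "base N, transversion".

base 16, transversion

The sequences differ only at base 16: G→T (purine→pyrimidine), a transversion.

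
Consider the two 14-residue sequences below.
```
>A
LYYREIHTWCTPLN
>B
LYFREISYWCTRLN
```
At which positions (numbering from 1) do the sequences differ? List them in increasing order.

3, 7, 8, 12

Scanning 1-based: 3: Y/F; 7: H/S; 8: T/Y; 12: P/R.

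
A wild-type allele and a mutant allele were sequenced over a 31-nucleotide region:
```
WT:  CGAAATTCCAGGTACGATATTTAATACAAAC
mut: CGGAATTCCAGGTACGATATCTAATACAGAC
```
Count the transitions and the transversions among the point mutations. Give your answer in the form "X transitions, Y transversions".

3 transitions, 0 transversions

Transitions (purine↔purine or pyrimidine↔pyrimidine): 3 A→G, 21 T→C, 29 A→G.
Transversions (purine↔pyrimidine): none.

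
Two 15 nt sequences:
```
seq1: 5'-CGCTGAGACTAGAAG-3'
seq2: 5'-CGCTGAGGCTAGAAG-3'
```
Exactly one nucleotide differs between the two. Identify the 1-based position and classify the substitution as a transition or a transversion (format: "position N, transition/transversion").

The sequences differ only at position 8: A→G (purine→purine), a transition.

position 8, transition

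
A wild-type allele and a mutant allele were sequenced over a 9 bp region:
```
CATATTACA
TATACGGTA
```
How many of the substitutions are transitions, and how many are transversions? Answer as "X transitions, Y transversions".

4 transitions, 1 transversion

Mismatches (1-based):
base 1: C→T (pyrimidine→pyrimidine, transition)
base 5: T→C (pyrimidine→pyrimidine, transition)
base 6: T→G (pyrimidine→purine, transversion)
base 7: A→G (purine→purine, transition)
base 8: C→T (pyrimidine→pyrimidine, transition)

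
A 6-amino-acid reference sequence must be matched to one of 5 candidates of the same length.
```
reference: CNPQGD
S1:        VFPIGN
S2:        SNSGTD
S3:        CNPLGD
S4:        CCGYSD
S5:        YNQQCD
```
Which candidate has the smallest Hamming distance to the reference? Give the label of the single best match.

Hamming distances to reference — S1: 4; S2: 4; S3: 1; S4: 4; S5: 3.
Smallest is S3 with 1 mismatch.

S3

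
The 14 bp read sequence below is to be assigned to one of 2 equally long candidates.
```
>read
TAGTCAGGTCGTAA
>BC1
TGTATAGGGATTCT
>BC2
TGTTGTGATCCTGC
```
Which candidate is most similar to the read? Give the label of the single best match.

BC2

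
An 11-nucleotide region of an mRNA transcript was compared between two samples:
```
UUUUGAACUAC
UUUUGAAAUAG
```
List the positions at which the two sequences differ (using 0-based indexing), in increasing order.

Scanning 0-based: 7: C/A; 10: C/G.

7, 10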